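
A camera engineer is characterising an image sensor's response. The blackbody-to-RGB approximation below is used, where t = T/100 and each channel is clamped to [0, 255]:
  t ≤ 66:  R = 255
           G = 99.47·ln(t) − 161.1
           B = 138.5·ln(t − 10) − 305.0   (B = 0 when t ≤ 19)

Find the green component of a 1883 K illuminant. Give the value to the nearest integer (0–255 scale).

131

t = 1883/100 = 18.83; the t ≤ 66 branch applies.
G = 99.47·ln 18.83 − 161.1 = 99.47·2.9355 − 161.1 = 130.889.
Rounded: 131.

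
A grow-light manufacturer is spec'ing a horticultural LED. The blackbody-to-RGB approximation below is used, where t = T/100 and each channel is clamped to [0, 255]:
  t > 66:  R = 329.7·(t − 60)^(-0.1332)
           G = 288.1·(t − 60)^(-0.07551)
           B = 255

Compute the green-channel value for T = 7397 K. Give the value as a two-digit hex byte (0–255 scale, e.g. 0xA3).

t = 7397/100 = 73.97; the t > 66 branch applies.
G = 288.1·(73.97 − 60)^(-0.07551) = 288.1·13.97^(-0.07551) = 288.1·0.81946 = 236.086.
Rounded: 236; in hex, 0xEC.

0xEC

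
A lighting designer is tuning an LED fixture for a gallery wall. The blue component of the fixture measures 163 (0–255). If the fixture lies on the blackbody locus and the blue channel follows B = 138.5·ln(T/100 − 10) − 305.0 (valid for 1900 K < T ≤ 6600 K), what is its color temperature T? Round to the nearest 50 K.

3950 K

ln(t − 10) = (163 + 305.0) / 138.5 = 3.3791.
t − 10 = e^3.3791 = 29.343, so t = 39.343.
T = 100·t = 3934 K → 3950 K to the nearest 50 K.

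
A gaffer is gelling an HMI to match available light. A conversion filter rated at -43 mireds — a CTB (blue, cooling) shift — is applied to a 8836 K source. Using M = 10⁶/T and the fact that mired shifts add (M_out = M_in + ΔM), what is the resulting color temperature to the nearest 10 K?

M_in = 10⁶/8836 = 113.17 mireds.
M_out = 113.17 + (-43) = 70.17 mireds.
T_out = 10⁶/70.17 = 14250.4 K → 14250 K.

14250 K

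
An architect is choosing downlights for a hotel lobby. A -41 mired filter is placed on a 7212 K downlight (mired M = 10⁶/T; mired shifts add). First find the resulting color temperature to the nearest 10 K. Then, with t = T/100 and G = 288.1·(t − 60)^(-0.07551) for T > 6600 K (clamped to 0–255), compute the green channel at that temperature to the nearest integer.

M_in = 10⁶/7212 = 138.66; M_out = 138.66 + (-41) = 97.66.
T_out = 10⁶/97.66 = 10239.8 K → 10240 K; t = 102.4.
G = 288.1·(102.4 − 60)^(-0.07551) = 288.1·42.4^(-0.07551) = 288.1·0.75356 = 217.101.
Rounded: 217.

217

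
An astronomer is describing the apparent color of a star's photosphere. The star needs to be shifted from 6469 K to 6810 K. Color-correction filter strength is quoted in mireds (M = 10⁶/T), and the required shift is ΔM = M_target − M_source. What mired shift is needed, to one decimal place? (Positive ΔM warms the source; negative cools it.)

M_source = 10⁶/6469 = 154.583; M_target = 10⁶/6810 = 146.843.
ΔM = 146.843 − 154.583 = -7.741 → -7.7 mireds, a cooling shift.

-7.7 mireds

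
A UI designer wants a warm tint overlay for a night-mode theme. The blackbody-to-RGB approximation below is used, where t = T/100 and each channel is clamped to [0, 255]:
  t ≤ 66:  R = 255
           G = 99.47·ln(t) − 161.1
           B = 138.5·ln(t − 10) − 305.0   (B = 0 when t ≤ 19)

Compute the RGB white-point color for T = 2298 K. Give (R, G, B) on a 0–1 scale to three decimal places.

(1.000, 0.591, 0.196)

t = 2298/100 = 22.98; the t ≤ 66 branch applies.
R = 255 by definition for t ≤ 66.
G = 99.47·ln 22.98 − 161.1 = 99.47·3.1346 − 161.1 = 150.701.
B = 138.5·ln(22.98 − 10) − 305.0 = 138.5·ln 12.98 − 305.0 = 138.5·2.5634 − 305.0 = 50.032.
Dividing each by 255: (1.0000, 0.5910, 0.1962) → (1.000, 0.591, 0.196).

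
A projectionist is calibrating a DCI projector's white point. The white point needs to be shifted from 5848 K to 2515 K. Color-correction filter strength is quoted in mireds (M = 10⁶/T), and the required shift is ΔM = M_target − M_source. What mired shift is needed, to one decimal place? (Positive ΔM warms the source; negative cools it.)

M_source = 10⁶/5848 = 170.999; M_target = 10⁶/2515 = 397.614.
ΔM = 397.614 − 170.999 = 226.616 → +226.6 mireds, a warming shift.

+226.6 mireds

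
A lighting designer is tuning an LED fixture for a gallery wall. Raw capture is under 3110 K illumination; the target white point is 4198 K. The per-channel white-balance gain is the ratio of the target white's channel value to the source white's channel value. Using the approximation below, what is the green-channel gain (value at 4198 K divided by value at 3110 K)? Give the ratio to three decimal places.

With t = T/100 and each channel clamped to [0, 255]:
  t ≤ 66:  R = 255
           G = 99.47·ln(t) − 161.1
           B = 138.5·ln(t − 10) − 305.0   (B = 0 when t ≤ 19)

1.165

At 3110 K (t = 31.1):
  G = 99.47·ln 31.1 − 161.1 = 99.47·3.4372 − 161.1 = 180.799.
At 4198 K (t = 41.98):
  G = 99.47·ln 41.98 − 161.1 = 99.47·3.7372 − 161.1 = 210.639.
Gain = 210.639 / 180.799 = 1.1650 → 1.165.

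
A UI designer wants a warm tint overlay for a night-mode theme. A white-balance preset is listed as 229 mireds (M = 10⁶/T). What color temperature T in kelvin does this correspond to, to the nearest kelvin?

4367 K

T = 10⁶ / 229 = 4366.81 K → 4367 K.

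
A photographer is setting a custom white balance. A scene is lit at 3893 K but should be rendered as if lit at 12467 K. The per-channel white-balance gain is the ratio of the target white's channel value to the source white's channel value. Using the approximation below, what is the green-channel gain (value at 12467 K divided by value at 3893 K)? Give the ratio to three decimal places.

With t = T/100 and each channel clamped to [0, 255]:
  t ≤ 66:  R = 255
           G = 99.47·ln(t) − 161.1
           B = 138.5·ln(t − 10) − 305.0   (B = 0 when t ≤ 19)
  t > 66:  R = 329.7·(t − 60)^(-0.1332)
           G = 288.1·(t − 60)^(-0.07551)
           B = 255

1.035

At 3893 K (t = 38.93):
  G = 99.47·ln 38.93 − 161.1 = 99.47·3.6618 − 161.1 = 203.136.
At 12467 K (t = 124.67):
  G = 288.1·(124.67 − 60)^(-0.07551) = 288.1·64.67^(-0.07551) = 288.1·0.72992 = 210.289.
Gain = 210.289 / 203.136 = 1.0352 → 1.035.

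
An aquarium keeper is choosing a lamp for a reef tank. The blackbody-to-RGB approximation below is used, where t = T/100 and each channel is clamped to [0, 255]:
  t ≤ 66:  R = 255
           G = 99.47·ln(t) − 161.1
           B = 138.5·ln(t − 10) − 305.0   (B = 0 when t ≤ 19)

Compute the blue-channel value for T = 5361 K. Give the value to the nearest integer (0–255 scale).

t = 5361/100 = 53.61; the t ≤ 66 branch applies.
B = 138.5·ln(53.61 − 10) − 305.0 = 138.5·ln 43.61 − 305.0 = 138.5·3.7753 − 305.0 = 217.877.
Rounded: 218.

218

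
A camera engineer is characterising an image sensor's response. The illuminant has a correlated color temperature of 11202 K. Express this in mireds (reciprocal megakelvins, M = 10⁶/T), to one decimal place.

89.3 mireds

M = 10⁶ / 11202 = 89.270 → 89.3 mireds.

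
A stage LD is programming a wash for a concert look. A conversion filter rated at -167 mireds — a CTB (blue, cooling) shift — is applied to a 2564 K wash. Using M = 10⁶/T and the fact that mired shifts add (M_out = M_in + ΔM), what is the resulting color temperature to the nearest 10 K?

4480 K

M_in = 10⁶/2564 = 390.02 mireds.
M_out = 390.02 + (-167) = 223.02 mireds.
T_out = 10⁶/223.02 = 4484.0 K → 4480 K.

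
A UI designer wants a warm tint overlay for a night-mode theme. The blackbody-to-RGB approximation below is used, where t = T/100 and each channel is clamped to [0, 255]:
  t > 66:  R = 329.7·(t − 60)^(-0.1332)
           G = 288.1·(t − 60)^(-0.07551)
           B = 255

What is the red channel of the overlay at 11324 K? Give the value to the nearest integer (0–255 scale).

t = 11324/100 = 113.24; the t > 66 branch applies.
R = 329.7·(113.24 − 60)^(-0.1332) = 329.7·53.24^(-0.1332) = 329.7·0.58893 = 194.171.
Rounded: 194.

194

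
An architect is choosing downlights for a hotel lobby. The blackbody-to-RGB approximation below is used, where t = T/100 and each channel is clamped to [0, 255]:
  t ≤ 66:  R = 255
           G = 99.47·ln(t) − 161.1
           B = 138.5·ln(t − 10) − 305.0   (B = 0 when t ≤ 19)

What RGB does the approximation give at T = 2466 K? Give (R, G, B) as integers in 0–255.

t = 2466/100 = 24.66; the t ≤ 66 branch applies.
R = 255 by definition for t ≤ 66.
G = 99.47·ln 24.66 − 161.1 = 99.47·3.2052 − 161.1 = 157.720.
B = 138.5·ln(24.66 − 10) − 305.0 = 138.5·ln 14.66 − 305.0 = 138.5·2.6851 − 305.0 = 66.889.
Rounded: (255, 158, 67).

(255, 158, 67)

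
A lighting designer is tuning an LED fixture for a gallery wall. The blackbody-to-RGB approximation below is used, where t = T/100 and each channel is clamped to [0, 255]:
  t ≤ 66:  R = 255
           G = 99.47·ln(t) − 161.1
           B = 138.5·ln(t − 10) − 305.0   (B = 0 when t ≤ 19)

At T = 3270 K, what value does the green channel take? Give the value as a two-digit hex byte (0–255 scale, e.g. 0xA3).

0xBA

t = 3270/100 = 32.7; the t ≤ 66 branch applies.
G = 99.47·ln 32.7 − 161.1 = 99.47·3.4874 − 161.1 = 185.789.
Rounded: 186; in hex, 0xBA.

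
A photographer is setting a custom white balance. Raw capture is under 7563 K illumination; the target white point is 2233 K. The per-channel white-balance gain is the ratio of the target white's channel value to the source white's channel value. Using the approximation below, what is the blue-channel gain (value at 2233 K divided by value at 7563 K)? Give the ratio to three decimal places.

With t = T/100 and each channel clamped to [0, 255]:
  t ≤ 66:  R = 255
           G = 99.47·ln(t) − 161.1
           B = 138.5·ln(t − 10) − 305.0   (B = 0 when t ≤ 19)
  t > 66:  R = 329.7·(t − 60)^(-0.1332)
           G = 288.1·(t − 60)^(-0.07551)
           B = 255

0.168

At 7563 K (t = 75.63):
  B = 255 by definition for t > 66.
At 2233 K (t = 22.33):
  B = 138.5·ln(22.33 − 10) − 305.0 = 138.5·ln 12.33 − 305.0 = 138.5·2.5120 − 305.0 = 42.917.
Gain = 42.917 / 255.000 = 0.1683 → 0.168.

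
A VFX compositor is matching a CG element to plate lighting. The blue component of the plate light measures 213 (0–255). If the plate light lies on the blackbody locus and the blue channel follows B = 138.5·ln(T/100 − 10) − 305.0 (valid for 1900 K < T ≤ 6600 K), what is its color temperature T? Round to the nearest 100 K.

ln(t − 10) = (213 + 305.0) / 138.5 = 3.7401.
t − 10 = e^3.7401 = 42.101, so t = 52.101.
T = 100·t = 5210 K → 5200 K to the nearest 100 K.

5200 K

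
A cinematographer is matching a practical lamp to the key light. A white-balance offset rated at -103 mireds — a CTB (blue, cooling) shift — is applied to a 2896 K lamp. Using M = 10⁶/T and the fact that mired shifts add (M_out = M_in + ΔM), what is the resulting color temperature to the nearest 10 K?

4130 K

M_in = 10⁶/2896 = 345.30 mireds.
M_out = 345.30 + (-103) = 242.30 mireds.
T_out = 10⁶/242.30 = 4127.0 K → 4130 K.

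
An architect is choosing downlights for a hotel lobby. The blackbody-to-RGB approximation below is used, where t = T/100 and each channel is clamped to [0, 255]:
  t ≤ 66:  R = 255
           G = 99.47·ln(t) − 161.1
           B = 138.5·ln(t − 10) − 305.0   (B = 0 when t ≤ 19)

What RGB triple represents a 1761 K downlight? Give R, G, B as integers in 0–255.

t = 1761/100 = 17.61; the t ≤ 66 branch applies.
R = 255 by definition for t ≤ 66.
G = 99.47·ln 17.61 − 161.1 = 99.47·2.8685 − 161.1 = 124.226.
t = 17.61 ≤ 19, so B = 0.
Rounded: (255, 124, 0).

R=255, G=124, B=0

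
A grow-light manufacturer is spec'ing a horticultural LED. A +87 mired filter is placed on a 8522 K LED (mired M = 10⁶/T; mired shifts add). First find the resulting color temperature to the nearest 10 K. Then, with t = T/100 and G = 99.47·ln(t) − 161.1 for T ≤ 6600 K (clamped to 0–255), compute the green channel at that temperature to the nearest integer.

226

M_in = 10⁶/8522 = 117.34; M_out = 117.34 + (+87) = 204.34.
T_out = 10⁶/204.34 = 4893.7 K → 4890 K; t = 48.9.
G = 99.47·ln 48.9 − 161.1 = 99.47·3.8898 − 161.1 = 225.816.
Rounded: 226.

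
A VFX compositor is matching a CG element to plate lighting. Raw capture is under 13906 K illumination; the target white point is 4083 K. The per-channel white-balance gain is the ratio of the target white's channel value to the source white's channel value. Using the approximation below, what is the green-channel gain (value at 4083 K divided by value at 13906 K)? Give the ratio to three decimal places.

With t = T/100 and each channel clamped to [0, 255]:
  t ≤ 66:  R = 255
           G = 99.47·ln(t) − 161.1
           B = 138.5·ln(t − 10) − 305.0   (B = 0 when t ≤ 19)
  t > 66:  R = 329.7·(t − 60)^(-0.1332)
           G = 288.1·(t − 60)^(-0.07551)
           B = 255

1.004

At 13906 K (t = 139.06):
  G = 288.1·(139.06 − 60)^(-0.07551) = 288.1·79.06^(-0.07551) = 288.1·0.71893 = 207.123.
At 4083 K (t = 40.83):
  G = 99.47·ln 40.83 − 161.1 = 99.47·3.7094 − 161.1 = 207.876.
Gain = 207.876 / 207.123 = 1.0036 → 1.004.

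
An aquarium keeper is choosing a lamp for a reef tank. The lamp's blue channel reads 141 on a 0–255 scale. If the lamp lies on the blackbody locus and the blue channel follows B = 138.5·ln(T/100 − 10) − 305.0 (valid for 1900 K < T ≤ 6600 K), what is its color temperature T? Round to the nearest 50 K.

ln(t − 10) = (141 + 305.0) / 138.5 = 3.2202.
t − 10 = e^3.2202 = 25.034, so t = 35.034.
T = 100·t = 3503 K → 3500 K to the nearest 50 K.

3500 K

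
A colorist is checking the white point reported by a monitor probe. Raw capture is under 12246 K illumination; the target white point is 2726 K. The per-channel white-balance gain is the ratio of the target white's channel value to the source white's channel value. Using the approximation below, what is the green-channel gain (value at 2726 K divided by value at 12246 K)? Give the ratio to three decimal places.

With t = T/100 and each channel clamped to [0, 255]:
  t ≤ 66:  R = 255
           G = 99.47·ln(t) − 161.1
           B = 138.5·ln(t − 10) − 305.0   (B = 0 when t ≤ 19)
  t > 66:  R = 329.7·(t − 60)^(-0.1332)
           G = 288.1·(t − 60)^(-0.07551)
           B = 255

0.795

At 12246 K (t = 122.46):
  G = 288.1·(122.46 − 60)^(-0.07551) = 288.1·62.46^(-0.07551) = 288.1·0.73184 = 210.842.
At 2726 K (t = 27.26):
  G = 99.47·ln 27.26 − 161.1 = 99.47·3.3054 − 161.1 = 167.690.
Gain = 167.690 / 210.842 = 0.7953 → 0.795.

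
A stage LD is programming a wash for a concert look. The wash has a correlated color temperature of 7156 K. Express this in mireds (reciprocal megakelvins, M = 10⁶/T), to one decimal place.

139.7 mireds

M = 10⁶ / 7156 = 139.743 → 139.7 mireds.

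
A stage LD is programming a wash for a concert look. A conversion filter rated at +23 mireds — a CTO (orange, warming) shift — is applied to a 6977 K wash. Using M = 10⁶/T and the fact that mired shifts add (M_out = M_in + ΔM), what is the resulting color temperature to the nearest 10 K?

M_in = 10⁶/6977 = 143.33 mireds.
M_out = 143.33 + (+23) = 166.33 mireds.
T_out = 10⁶/166.33 = 6012.2 K → 6010 K.

6010 K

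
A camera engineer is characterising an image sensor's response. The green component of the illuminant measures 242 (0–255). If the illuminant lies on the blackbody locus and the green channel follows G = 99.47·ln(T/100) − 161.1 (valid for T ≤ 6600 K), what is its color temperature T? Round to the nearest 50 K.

5750 K

ln t = (242 + 161.1) / 99.47 = 4.0525.
t = e^4.0525 = 57.540.
T = 100·t = 5754 K → 5750 K to the nearest 50 K.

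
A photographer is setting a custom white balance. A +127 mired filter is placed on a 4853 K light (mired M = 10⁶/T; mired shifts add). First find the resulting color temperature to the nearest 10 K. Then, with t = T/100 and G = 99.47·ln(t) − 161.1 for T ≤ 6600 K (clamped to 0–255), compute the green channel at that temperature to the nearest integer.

M_in = 10⁶/4853 = 206.06; M_out = 206.06 + (+127) = 333.06.
T_out = 10⁶/333.06 = 3002.5 K → 3000 K; t = 30.
G = 99.47·ln 30 − 161.1 = 99.47·3.4012 − 161.1 = 177.217.
Rounded: 177.

177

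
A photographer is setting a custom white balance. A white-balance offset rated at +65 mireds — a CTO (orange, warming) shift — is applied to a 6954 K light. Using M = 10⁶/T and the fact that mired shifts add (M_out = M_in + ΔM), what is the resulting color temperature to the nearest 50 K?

4800 K

M_in = 10⁶/6954 = 143.80 mireds.
M_out = 143.80 + (+65) = 208.80 mireds.
T_out = 10⁶/208.80 = 4789.2 K → 4800 K.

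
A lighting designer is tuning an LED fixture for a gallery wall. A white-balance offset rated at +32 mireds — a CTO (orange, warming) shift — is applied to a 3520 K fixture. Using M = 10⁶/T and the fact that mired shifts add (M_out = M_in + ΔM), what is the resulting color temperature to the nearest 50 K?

3150 K

M_in = 10⁶/3520 = 284.09 mireds.
M_out = 284.09 + (+32) = 316.09 mireds.
T_out = 10⁶/316.09 = 3163.6 K → 3150 K.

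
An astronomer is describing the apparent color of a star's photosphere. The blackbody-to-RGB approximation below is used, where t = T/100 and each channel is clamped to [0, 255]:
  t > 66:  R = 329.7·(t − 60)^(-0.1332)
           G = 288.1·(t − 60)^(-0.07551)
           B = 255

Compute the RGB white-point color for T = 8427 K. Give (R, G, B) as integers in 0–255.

(216, 226, 255)

t = 8427/100 = 84.27; the t > 66 branch applies.
R = 329.7·(84.27 − 60)^(-0.1332) = 329.7·24.27^(-0.1332) = 329.7·0.65390 = 215.590.
G = 288.1·(84.27 − 60)^(-0.07551) = 288.1·24.27^(-0.07551) = 288.1·0.78598 = 226.442.
B = 255 by definition for t > 66.
Rounded: (216, 226, 255).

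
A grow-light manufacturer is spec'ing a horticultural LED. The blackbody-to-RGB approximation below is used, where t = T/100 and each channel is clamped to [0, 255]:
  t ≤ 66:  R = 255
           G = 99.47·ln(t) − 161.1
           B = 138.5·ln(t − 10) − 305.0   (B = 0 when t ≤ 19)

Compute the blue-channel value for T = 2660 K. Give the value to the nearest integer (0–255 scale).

t = 2660/100 = 26.6; the t ≤ 66 branch applies.
B = 138.5·ln(26.6 − 10) − 305.0 = 138.5·ln 16.6 − 305.0 = 138.5·2.8094 − 305.0 = 84.102.
Rounded: 84.

84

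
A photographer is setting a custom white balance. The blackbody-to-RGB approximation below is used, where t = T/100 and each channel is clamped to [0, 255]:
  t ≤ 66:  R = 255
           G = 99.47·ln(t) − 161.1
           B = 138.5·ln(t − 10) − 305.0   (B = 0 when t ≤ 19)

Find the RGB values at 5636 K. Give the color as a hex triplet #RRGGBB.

t = 5636/100 = 56.36; the t ≤ 66 branch applies.
R = 255 by definition for t ≤ 66.
G = 99.47·ln 56.36 − 161.1 = 99.47·4.0318 − 161.1 = 239.939.
B = 138.5·ln(56.36 − 10) − 305.0 = 138.5·ln 46.36 − 305.0 = 138.5·3.8364 − 305.0 = 226.347.
Rounded: (255, 240, 226).
In hex: #FFF0E2.

#FFF0E2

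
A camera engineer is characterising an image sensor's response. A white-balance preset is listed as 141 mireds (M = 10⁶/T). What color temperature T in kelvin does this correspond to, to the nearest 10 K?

T = 10⁶ / 141 = 7092.20 K → 7090 K.

7090 K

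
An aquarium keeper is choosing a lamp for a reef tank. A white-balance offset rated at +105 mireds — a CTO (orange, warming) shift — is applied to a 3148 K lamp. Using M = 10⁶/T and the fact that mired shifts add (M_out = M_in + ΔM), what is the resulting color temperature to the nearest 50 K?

2350 K

M_in = 10⁶/3148 = 317.66 mireds.
M_out = 317.66 + (+105) = 422.66 mireds.
T_out = 10⁶/422.66 = 2366.0 K → 2350 K.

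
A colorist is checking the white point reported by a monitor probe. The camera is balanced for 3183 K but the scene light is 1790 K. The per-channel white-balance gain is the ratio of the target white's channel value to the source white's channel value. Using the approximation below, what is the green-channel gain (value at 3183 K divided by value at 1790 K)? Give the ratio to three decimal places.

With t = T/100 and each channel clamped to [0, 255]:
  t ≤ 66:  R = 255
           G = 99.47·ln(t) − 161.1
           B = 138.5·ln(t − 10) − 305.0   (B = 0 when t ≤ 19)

1.455

At 1790 K (t = 17.9):
  G = 99.47·ln 17.9 − 161.1 = 99.47·2.8848 − 161.1 = 125.851.
At 3183 K (t = 31.83):
  G = 99.47·ln 31.83 − 161.1 = 99.47·3.4604 − 161.1 = 183.107.
Gain = 183.107 / 125.851 = 1.4549 → 1.455.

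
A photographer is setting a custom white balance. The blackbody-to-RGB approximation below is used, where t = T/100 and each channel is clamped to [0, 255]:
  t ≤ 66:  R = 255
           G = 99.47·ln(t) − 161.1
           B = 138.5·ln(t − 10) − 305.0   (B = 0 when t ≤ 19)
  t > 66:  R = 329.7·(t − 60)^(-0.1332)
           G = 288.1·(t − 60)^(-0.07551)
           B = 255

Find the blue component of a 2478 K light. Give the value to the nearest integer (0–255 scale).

t = 2478/100 = 24.78; the t ≤ 66 branch applies.
B = 138.5·ln(24.78 − 10) − 305.0 = 138.5·ln 14.78 − 305.0 = 138.5·2.6933 − 305.0 = 68.019.
Rounded: 68.

68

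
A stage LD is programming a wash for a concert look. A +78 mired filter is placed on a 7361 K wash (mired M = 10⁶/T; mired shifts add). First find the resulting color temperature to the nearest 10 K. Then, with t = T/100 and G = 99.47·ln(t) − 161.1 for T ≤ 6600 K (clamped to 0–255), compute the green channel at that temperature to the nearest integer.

M_in = 10⁶/7361 = 135.85; M_out = 135.85 + (+78) = 213.85.
T_out = 10⁶/213.85 = 4676.2 K → 4680 K; t = 46.8.
G = 99.47·ln 46.8 − 161.1 = 99.47·3.8459 − 161.1 = 221.450.
Rounded: 221.

221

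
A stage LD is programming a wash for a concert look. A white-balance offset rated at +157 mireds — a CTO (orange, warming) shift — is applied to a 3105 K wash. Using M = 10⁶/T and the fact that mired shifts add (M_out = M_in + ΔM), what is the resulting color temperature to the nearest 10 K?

M_in = 10⁶/3105 = 322.06 mireds.
M_out = 322.06 + (+157) = 479.06 mireds.
T_out = 10⁶/479.06 = 2087.4 K → 2090 K.

2090 K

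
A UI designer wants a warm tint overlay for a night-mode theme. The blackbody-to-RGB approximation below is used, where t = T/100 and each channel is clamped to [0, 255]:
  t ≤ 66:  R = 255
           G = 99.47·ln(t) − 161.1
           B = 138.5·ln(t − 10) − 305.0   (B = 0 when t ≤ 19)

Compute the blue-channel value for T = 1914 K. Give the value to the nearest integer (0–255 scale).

1

t = 1914/100 = 19.14; the t ≤ 66 branch applies.
B = 138.5·ln(19.14 − 10) − 305.0 = 138.5·ln 9.14 − 305.0 = 138.5·2.2127 − 305.0 = 1.453.
Rounded: 1.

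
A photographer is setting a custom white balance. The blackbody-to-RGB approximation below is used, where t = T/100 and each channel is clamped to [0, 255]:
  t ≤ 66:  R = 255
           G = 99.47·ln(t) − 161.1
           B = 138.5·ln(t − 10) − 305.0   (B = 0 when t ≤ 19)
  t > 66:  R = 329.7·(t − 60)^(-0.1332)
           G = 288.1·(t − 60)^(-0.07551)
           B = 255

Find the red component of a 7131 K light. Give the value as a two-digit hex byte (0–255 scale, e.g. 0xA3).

0xEF

t = 7131/100 = 71.31; the t > 66 branch applies.
R = 329.7·(71.31 − 60)^(-0.1332) = 329.7·11.31^(-0.1332) = 329.7·0.72390 = 238.670.
Rounded: 239; in hex, 0xEF.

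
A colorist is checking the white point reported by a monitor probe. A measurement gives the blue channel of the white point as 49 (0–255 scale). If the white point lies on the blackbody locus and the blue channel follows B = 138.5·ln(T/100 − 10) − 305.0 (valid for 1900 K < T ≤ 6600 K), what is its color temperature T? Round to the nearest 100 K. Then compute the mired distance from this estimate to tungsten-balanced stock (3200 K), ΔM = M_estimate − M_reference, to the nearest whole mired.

+122 mireds

ln(t − 10) = (49 + 305.0) / 138.5 = 2.5560.
t − 10 = e^2.5560 = 12.884, so t = 22.884.
T = 100·t = 2288 K → 2300 K to the nearest 100 K.
M_estimate = 10⁶/2300 = 434.78; M_reference = 10⁶/3200 = 312.50.
ΔM = 434.78 − 312.50 = 122.28 → +122 mireds.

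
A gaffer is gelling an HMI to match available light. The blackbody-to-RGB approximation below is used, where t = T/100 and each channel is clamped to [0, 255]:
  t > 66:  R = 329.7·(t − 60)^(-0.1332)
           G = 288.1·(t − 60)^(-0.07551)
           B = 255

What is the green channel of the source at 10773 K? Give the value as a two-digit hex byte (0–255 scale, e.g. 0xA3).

t = 10773/100 = 107.73; the t > 66 branch applies.
G = 288.1·(107.73 − 60)^(-0.07551) = 288.1·47.73^(-0.07551) = 288.1·0.74685 = 215.168.
Rounded: 215; in hex, 0xD7.

0xD7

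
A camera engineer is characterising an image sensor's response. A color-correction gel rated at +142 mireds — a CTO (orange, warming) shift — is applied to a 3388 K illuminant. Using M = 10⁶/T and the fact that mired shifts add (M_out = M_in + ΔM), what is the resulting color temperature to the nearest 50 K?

2300 K

M_in = 10⁶/3388 = 295.16 mireds.
M_out = 295.16 + (+142) = 437.16 mireds.
T_out = 10⁶/437.16 = 2287.5 K → 2300 K.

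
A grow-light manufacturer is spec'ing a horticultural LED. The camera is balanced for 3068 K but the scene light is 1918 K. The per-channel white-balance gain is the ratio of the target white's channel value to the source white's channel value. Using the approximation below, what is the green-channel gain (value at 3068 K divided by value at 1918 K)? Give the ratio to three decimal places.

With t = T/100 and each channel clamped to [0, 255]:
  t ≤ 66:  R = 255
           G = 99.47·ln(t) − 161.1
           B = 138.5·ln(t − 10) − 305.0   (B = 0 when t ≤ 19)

At 1918 K (t = 19.18):
  G = 99.47·ln 19.18 − 161.1 = 99.47·2.9539 − 161.1 = 132.721.
At 3068 K (t = 30.68):
  G = 99.47·ln 30.68 − 161.1 = 99.47·3.4236 − 161.1 = 179.447.
Gain = 179.447 / 132.721 = 1.3521 → 1.352.

1.352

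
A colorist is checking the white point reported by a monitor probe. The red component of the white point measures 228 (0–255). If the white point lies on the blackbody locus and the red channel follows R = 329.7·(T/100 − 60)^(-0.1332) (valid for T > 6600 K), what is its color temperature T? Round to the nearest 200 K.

7600 K

(t − 60)^(-0.1332) = 228/329.7 = 0.69154.
t − 60 = 0.69154^(1/-0.1332) = 0.69154^(-7.508) = 15.943, so t = 75.943.
T = 100·t = 7594 K → 7600 K to the nearest 200 K.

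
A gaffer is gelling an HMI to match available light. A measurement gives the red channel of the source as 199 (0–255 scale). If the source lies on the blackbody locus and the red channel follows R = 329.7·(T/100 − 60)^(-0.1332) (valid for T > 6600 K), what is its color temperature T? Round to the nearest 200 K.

10400 K

(t − 60)^(-0.1332) = 199/329.7 = 0.60358.
t − 60 = 0.60358^(1/-0.1332) = 0.60358^(-7.508) = 44.273, so t = 104.273.
T = 100·t = 10427 K → 10400 K to the nearest 200 K.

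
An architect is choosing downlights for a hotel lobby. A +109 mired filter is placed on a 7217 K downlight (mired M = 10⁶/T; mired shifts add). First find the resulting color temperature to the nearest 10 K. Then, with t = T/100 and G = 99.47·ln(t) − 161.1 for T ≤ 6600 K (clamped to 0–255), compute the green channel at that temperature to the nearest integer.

207

M_in = 10⁶/7217 = 138.56; M_out = 138.56 + (+109) = 247.56.
T_out = 10⁶/247.56 = 4039.4 K → 4040 K; t = 40.4.
G = 99.47·ln 40.4 − 161.1 = 99.47·3.6988 − 161.1 = 206.823.
Rounded: 207.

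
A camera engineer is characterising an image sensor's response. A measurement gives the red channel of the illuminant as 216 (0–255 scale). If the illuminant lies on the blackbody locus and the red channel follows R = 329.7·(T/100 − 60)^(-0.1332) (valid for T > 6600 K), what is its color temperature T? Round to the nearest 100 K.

8400 K

(t − 60)^(-0.1332) = 216/329.7 = 0.65514.
t − 60 = 0.65514^(1/-0.1332) = 0.65514^(-7.508) = 23.926, so t = 83.926.
T = 100·t = 8393 K → 8400 K to the nearest 100 K.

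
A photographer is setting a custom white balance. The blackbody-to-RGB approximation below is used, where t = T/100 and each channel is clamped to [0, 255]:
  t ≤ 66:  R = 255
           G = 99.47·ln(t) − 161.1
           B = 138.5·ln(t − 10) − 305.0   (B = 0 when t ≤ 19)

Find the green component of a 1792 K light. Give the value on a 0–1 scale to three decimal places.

0.494

t = 1792/100 = 17.92; the t ≤ 66 branch applies.
G = 99.47·ln 17.92 − 161.1 = 99.47·2.8859 − 161.1 = 125.962.
On a 0–1 scale: 125.962/255 = 0.4940 → 0.494.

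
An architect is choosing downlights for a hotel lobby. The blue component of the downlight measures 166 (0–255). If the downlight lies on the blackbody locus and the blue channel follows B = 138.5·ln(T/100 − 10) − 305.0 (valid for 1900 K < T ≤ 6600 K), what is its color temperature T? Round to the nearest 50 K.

ln(t − 10) = (166 + 305.0) / 138.5 = 3.4007.
t − 10 = e^3.4007 = 29.986, so t = 39.986.
T = 100·t = 3999 K → 4000 K to the nearest 50 K.

4000 K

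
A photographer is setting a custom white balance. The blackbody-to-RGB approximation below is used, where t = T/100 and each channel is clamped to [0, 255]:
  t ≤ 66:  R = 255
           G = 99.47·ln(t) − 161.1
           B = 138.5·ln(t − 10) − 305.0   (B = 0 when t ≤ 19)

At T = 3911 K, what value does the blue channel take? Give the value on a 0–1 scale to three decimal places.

0.635

t = 3911/100 = 39.11; the t ≤ 66 branch applies.
B = 138.5·ln(39.11 − 10) − 305.0 = 138.5·ln 29.11 − 305.0 = 138.5·3.3711 − 305.0 = 161.895.
On a 0–1 scale: 161.895/255 = 0.6349 → 0.635.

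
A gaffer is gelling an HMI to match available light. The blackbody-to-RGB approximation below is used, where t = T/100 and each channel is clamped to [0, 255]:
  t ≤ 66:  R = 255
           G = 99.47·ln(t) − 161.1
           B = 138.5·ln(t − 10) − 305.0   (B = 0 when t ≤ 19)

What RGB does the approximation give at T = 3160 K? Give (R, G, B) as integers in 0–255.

(255, 182, 121)

t = 3160/100 = 31.6; the t ≤ 66 branch applies.
R = 255 by definition for t ≤ 66.
G = 99.47·ln 31.6 − 161.1 = 99.47·3.4532 − 161.1 = 182.386.
B = 138.5·ln(31.6 − 10) − 305.0 = 138.5·ln 21.6 − 305.0 = 138.5·3.0727 − 305.0 = 120.568.
Rounded: (255, 182, 121).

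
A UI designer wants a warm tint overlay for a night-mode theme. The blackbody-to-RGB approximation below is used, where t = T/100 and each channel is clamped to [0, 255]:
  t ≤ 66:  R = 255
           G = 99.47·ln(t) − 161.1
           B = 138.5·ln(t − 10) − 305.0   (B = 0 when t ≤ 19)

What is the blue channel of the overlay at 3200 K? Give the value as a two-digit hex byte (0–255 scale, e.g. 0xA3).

t = 3200/100 = 32; the t ≤ 66 branch applies.
B = 138.5·ln(32 − 10) − 305.0 = 138.5·ln 22 − 305.0 = 138.5·3.0910 − 305.0 = 123.109.
Rounded: 123; in hex, 0x7B.

0x7B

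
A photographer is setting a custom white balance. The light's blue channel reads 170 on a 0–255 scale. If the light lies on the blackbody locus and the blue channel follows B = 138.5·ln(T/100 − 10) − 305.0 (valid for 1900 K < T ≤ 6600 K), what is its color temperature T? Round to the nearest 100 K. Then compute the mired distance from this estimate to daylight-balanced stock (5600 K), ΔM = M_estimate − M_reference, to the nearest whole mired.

ln(t − 10) = (170 + 305.0) / 138.5 = 3.4296.
t − 10 = e^3.4296 = 30.864, so t = 40.864.
T = 100·t = 4086 K → 4100 K to the nearest 100 K.
M_estimate = 10⁶/4100 = 243.90; M_reference = 10⁶/5600 = 178.57.
ΔM = 243.90 − 178.57 = 65.33 → +65 mireds.

+65 mireds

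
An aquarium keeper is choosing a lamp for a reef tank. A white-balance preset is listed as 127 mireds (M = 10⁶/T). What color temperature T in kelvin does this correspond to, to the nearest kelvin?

7874 K

T = 10⁶ / 127 = 7874.02 K → 7874 K.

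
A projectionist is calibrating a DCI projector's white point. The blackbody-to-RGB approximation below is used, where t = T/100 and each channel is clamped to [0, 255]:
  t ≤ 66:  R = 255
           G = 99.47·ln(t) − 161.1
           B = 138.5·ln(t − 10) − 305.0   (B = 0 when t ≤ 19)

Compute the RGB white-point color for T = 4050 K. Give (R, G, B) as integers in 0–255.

(255, 207, 168)

t = 4050/100 = 40.5; the t ≤ 66 branch applies.
R = 255 by definition for t ≤ 66.
G = 99.47·ln 40.5 − 161.1 = 99.47·3.7013 − 161.1 = 207.069.
B = 138.5·ln(40.5 − 10) − 305.0 = 138.5·ln 30.5 − 305.0 = 138.5·3.4177 − 305.0 = 168.355.
Rounded: (255, 207, 168).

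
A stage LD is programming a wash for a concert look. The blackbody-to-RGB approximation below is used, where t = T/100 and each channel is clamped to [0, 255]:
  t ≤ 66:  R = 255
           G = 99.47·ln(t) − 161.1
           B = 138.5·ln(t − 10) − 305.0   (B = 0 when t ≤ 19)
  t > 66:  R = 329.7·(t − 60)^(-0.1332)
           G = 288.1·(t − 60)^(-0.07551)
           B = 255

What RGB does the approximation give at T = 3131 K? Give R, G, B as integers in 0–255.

t = 3131/100 = 31.31; the t ≤ 66 branch applies.
R = 255 by definition for t ≤ 66.
G = 99.47·ln 31.31 − 161.1 = 99.47·3.4439 − 161.1 = 181.468.
B = 138.5·ln(31.31 − 10) − 305.0 = 138.5·ln 21.31 − 305.0 = 138.5·3.0592 − 305.0 = 118.696.
Rounded: (255, 181, 119).

R=255, G=181, B=119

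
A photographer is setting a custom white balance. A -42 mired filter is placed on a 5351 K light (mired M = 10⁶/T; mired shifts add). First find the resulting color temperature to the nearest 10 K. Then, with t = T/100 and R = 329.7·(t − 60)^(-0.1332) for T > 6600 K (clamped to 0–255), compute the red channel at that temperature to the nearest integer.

M_in = 10⁶/5351 = 186.88; M_out = 186.88 + (-42) = 144.88.
T_out = 10⁶/144.88 = 6902.2 K → 6900 K; t = 69.
R = 329.7·(69 − 60)^(-0.1332) = 329.7·9^(-0.1332) = 329.7·0.74627 = 246.045.
Rounded: 246.

246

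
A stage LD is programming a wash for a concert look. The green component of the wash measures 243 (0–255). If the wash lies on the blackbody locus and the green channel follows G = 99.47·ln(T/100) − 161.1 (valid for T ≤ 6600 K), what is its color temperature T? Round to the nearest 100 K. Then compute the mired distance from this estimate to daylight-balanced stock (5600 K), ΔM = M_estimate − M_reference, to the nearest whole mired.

-6 mireds

ln t = (243 + 161.1) / 99.47 = 4.0625.
t = e^4.0625 = 58.121.
T = 100·t = 5812 K → 5800 K to the nearest 100 K.
M_estimate = 10⁶/5800 = 172.41; M_reference = 10⁶/5600 = 178.57.
ΔM = 172.41 − 178.57 = -6.16 → -6 mireds.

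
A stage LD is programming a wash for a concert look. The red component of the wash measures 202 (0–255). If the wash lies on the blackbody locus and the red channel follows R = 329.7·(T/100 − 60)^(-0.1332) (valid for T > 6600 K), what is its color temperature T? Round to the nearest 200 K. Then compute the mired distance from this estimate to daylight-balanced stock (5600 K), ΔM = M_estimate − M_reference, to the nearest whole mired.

-79 mireds

(t − 60)^(-0.1332) = 202/329.7 = 0.61268.
t − 60 = 0.61268^(1/-0.1332) = 0.61268^(-7.508) = 39.569, so t = 99.569.
T = 100·t = 9957 K → 10000 K to the nearest 200 K.
M_estimate = 10⁶/10000 = 100.00; M_reference = 10⁶/5600 = 178.57.
ΔM = 100.00 − 178.57 = -78.57 → -79 mireds.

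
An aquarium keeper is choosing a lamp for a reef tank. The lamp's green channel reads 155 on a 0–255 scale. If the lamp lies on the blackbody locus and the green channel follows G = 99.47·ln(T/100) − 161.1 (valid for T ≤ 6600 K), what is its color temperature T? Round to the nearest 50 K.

2400 K

ln t = (155 + 161.1) / 99.47 = 3.1778.
t = e^3.1778 = 23.995.
T = 100·t = 2399 K → 2400 K to the nearest 50 K.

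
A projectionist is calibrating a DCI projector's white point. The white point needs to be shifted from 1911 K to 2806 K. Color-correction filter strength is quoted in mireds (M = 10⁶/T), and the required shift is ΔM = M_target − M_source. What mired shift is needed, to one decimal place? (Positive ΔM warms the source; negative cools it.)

-166.9 mireds

M_source = 10⁶/1911 = 523.286; M_target = 10⁶/2806 = 356.379.
ΔM = 356.379 − 523.286 = -166.907 → -166.9 mireds, a cooling shift.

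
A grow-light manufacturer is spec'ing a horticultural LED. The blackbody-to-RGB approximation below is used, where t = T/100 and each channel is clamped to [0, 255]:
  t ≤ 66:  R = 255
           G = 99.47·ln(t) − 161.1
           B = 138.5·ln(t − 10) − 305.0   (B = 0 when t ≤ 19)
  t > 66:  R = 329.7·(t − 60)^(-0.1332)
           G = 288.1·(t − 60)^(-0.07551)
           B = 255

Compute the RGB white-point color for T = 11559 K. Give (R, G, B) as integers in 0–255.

t = 11559/100 = 115.59; the t > 66 branch applies.
R = 329.7·(115.59 − 60)^(-0.1332) = 329.7·55.59^(-0.1332) = 329.7·0.58555 = 193.057.
G = 288.1·(115.59 − 60)^(-0.07551) = 288.1·55.59^(-0.07551) = 288.1·0.73830 = 212.705.
B = 255 by definition for t > 66.
Rounded: (193, 213, 255).

(193, 213, 255)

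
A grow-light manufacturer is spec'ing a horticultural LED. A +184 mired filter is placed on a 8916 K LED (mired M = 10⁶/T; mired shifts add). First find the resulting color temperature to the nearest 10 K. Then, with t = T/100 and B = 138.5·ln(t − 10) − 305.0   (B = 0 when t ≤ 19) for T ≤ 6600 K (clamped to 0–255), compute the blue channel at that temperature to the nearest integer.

M_in = 10⁶/8916 = 112.16; M_out = 112.16 + (+184) = 296.16.
T_out = 10⁶/296.16 = 3376.6 K → 3380 K; t = 33.8.
B = 138.5·ln(33.8 − 10) − 305.0 = 138.5·ln 23.8 − 305.0 = 138.5·3.1697 − 305.0 = 134.001.
Rounded: 134.

134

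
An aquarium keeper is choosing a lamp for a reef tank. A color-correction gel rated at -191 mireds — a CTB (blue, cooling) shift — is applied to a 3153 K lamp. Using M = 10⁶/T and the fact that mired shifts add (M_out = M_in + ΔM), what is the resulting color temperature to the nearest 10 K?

7930 K

M_in = 10⁶/3153 = 317.16 mireds.
M_out = 317.16 + (-191) = 126.16 mireds.
T_out = 10⁶/126.16 = 7926.6 K → 7930 K.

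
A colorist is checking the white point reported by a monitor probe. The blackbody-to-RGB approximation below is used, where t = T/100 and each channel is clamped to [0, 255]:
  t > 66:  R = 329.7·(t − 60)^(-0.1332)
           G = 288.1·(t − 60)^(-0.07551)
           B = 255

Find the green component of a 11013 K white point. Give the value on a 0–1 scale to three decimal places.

t = 11013/100 = 110.13; the t > 66 branch applies.
G = 288.1·(110.13 − 60)^(-0.07551) = 288.1·50.13^(-0.07551) = 288.1·0.74409 = 214.372.
On a 0–1 scale: 214.372/255 = 0.8407 → 0.841.

0.841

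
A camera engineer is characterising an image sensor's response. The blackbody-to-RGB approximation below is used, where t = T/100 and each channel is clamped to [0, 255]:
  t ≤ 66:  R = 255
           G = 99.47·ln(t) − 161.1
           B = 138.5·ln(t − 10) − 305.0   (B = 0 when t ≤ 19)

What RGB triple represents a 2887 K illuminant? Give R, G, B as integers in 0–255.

t = 2887/100 = 28.87; the t ≤ 66 branch applies.
R = 255 by definition for t ≤ 66.
G = 99.47·ln 28.87 − 161.1 = 99.47·3.3628 − 161.1 = 173.398.
B = 138.5·ln(28.87 − 10) − 305.0 = 138.5·ln 18.87 − 305.0 = 138.5·2.9376 − 305.0 = 101.854.
Rounded: (255, 173, 102).

R=255, G=173, B=102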